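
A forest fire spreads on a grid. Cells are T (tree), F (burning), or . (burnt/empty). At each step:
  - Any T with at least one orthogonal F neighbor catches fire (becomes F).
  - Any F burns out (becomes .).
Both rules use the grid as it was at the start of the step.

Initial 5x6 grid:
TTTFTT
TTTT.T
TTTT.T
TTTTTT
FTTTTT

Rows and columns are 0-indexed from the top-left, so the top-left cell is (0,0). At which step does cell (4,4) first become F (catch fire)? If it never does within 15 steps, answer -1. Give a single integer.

Step 1: cell (4,4)='T' (+5 fires, +2 burnt)
Step 2: cell (4,4)='T' (+7 fires, +5 burnt)
Step 3: cell (4,4)='T' (+9 fires, +7 burnt)
Step 4: cell (4,4)='F' (+3 fires, +9 burnt)
  -> target ignites at step 4
Step 5: cell (4,4)='.' (+2 fires, +3 burnt)
Step 6: cell (4,4)='.' (+0 fires, +2 burnt)
  fire out at step 6

4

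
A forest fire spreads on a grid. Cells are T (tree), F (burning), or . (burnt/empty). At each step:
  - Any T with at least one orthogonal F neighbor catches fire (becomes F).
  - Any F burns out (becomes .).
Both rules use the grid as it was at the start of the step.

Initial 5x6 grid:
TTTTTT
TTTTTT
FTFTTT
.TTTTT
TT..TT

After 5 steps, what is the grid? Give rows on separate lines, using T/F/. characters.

Step 1: 5 trees catch fire, 2 burn out
  TTTTTT
  FTFTTT
  .F.FTT
  .TFTTT
  TT..TT
Step 2: 7 trees catch fire, 5 burn out
  FTFTTT
  .F.FTT
  ....FT
  .F.FTT
  TT..TT
Step 3: 6 trees catch fire, 7 burn out
  .F.FTT
  ....FT
  .....F
  ....FT
  TF..TT
Step 4: 5 trees catch fire, 6 burn out
  ....FT
  .....F
  ......
  .....F
  F...FT
Step 5: 2 trees catch fire, 5 burn out
  .....F
  ......
  ......
  ......
  .....F

.....F
......
......
......
.....F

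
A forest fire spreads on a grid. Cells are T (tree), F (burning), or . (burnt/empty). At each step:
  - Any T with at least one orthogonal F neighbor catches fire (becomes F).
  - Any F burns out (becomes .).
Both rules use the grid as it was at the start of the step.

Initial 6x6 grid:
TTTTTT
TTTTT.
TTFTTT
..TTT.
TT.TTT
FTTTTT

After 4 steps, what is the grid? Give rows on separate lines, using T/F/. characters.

Step 1: 6 trees catch fire, 2 burn out
  TTTTTT
  TTFTT.
  TF.FTT
  ..FTT.
  FT.TTT
  .FTTTT
Step 2: 8 trees catch fire, 6 burn out
  TTFTTT
  TF.FT.
  F...FT
  ...FT.
  .F.TTT
  ..FTTT
Step 3: 8 trees catch fire, 8 burn out
  TF.FTT
  F...F.
  .....F
  ....F.
  ...FTT
  ...FTT
Step 4: 4 trees catch fire, 8 burn out
  F...FT
  ......
  ......
  ......
  ....FT
  ....FT

F...FT
......
......
......
....FT
....FT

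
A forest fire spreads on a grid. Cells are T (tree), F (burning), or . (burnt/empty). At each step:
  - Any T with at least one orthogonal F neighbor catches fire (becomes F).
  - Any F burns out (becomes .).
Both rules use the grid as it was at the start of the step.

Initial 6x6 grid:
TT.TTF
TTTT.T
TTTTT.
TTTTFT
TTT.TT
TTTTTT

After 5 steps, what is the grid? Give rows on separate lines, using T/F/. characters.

Step 1: 6 trees catch fire, 2 burn out
  TT.TF.
  TTTT.F
  TTTTF.
  TTTF.F
  TTT.FT
  TTTTTT
Step 2: 5 trees catch fire, 6 burn out
  TT.F..
  TTTT..
  TTTF..
  TTF...
  TTT..F
  TTTTFT
Step 3: 6 trees catch fire, 5 burn out
  TT....
  TTTF..
  TTF...
  TF....
  TTF...
  TTTF.F
Step 4: 5 trees catch fire, 6 burn out
  TT....
  TTF...
  TF....
  F.....
  TF....
  TTF...
Step 5: 4 trees catch fire, 5 burn out
  TT....
  TF....
  F.....
  ......
  F.....
  TF....

TT....
TF....
F.....
......
F.....
TF....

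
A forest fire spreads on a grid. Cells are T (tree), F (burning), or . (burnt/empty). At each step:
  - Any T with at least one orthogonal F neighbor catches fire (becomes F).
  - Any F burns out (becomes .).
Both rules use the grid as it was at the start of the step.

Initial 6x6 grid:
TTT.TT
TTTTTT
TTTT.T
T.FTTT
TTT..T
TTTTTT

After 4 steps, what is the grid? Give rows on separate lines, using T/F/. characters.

Step 1: 3 trees catch fire, 1 burn out
  TTT.TT
  TTTTTT
  TTFT.T
  T..FTT
  TTF..T
  TTTTTT
Step 2: 6 trees catch fire, 3 burn out
  TTT.TT
  TTFTTT
  TF.F.T
  T...FT
  TF...T
  TTFTTT
Step 3: 8 trees catch fire, 6 burn out
  TTF.TT
  TF.FTT
  F....T
  T....F
  F....T
  TF.FTT
Step 4: 8 trees catch fire, 8 burn out
  TF..TT
  F...FT
  .....F
  F.....
  .....F
  F...FT

TF..TT
F...FT
.....F
F.....
.....F
F...FT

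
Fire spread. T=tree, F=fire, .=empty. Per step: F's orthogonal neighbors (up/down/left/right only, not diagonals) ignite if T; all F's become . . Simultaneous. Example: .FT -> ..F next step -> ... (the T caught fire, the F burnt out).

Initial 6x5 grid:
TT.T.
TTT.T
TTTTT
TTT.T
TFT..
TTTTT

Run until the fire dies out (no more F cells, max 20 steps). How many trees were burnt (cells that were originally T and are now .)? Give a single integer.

Step 1: +4 fires, +1 burnt (F count now 4)
Step 2: +5 fires, +4 burnt (F count now 5)
Step 3: +4 fires, +5 burnt (F count now 4)
Step 4: +5 fires, +4 burnt (F count now 5)
Step 5: +2 fires, +5 burnt (F count now 2)
Step 6: +2 fires, +2 burnt (F count now 2)
Step 7: +0 fires, +2 burnt (F count now 0)
Fire out after step 7
Initially T: 23, now '.': 29
Total burnt (originally-T cells now '.'): 22

Answer: 22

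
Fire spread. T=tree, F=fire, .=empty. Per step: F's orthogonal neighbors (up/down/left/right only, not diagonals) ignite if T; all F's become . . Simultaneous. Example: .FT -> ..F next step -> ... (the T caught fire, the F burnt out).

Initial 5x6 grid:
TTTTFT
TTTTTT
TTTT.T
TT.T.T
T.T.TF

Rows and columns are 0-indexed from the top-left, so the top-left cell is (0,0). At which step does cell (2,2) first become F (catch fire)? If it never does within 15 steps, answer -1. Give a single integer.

Step 1: cell (2,2)='T' (+5 fires, +2 burnt)
Step 2: cell (2,2)='T' (+4 fires, +5 burnt)
Step 3: cell (2,2)='T' (+3 fires, +4 burnt)
Step 4: cell (2,2)='F' (+4 fires, +3 burnt)
  -> target ignites at step 4
Step 5: cell (2,2)='.' (+2 fires, +4 burnt)
Step 6: cell (2,2)='.' (+2 fires, +2 burnt)
Step 7: cell (2,2)='.' (+1 fires, +2 burnt)
Step 8: cell (2,2)='.' (+1 fires, +1 burnt)
Step 9: cell (2,2)='.' (+0 fires, +1 burnt)
  fire out at step 9

4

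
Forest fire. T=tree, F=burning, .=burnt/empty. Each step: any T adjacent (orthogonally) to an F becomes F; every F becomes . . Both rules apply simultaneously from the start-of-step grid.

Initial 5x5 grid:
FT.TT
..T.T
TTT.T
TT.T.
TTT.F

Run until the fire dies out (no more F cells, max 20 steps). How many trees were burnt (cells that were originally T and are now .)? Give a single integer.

Step 1: +1 fires, +2 burnt (F count now 1)
Step 2: +0 fires, +1 burnt (F count now 0)
Fire out after step 2
Initially T: 15, now '.': 11
Total burnt (originally-T cells now '.'): 1

Answer: 1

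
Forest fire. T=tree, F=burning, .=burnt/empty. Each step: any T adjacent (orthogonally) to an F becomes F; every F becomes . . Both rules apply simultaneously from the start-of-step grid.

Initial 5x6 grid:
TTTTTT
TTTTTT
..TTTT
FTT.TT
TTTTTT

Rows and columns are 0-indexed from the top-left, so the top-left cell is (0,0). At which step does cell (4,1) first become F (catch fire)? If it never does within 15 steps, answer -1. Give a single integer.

Step 1: cell (4,1)='T' (+2 fires, +1 burnt)
Step 2: cell (4,1)='F' (+2 fires, +2 burnt)
  -> target ignites at step 2
Step 3: cell (4,1)='.' (+2 fires, +2 burnt)
Step 4: cell (4,1)='.' (+3 fires, +2 burnt)
Step 5: cell (4,1)='.' (+5 fires, +3 burnt)
Step 6: cell (4,1)='.' (+7 fires, +5 burnt)
Step 7: cell (4,1)='.' (+4 fires, +7 burnt)
Step 8: cell (4,1)='.' (+1 fires, +4 burnt)
Step 9: cell (4,1)='.' (+0 fires, +1 burnt)
  fire out at step 9

2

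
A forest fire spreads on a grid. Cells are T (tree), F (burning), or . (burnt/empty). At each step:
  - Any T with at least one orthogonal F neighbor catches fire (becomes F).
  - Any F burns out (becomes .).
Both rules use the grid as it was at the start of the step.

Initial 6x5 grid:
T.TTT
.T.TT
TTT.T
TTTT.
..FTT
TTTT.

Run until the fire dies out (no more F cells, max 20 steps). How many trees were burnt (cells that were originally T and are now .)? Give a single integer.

Step 1: +3 fires, +1 burnt (F count now 3)
Step 2: +6 fires, +3 burnt (F count now 6)
Step 3: +3 fires, +6 burnt (F count now 3)
Step 4: +2 fires, +3 burnt (F count now 2)
Step 5: +0 fires, +2 burnt (F count now 0)
Fire out after step 5
Initially T: 21, now '.': 23
Total burnt (originally-T cells now '.'): 14

Answer: 14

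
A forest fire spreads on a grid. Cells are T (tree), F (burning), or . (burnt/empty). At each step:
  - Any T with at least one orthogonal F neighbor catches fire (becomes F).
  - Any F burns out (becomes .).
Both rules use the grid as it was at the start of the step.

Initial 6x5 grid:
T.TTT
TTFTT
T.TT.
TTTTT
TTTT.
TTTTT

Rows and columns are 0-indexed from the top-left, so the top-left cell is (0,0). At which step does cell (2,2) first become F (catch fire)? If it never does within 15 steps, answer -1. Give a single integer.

Step 1: cell (2,2)='F' (+4 fires, +1 burnt)
  -> target ignites at step 1
Step 2: cell (2,2)='.' (+5 fires, +4 burnt)
Step 3: cell (2,2)='.' (+6 fires, +5 burnt)
Step 4: cell (2,2)='.' (+5 fires, +6 burnt)
Step 5: cell (2,2)='.' (+3 fires, +5 burnt)
Step 6: cell (2,2)='.' (+2 fires, +3 burnt)
Step 7: cell (2,2)='.' (+0 fires, +2 burnt)
  fire out at step 7

1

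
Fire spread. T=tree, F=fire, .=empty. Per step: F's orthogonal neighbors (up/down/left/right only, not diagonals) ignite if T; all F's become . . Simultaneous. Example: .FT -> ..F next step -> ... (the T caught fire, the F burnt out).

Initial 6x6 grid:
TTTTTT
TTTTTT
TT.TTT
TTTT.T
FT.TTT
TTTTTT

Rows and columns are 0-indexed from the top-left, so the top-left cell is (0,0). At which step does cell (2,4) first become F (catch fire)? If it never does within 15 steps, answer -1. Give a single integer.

Step 1: cell (2,4)='T' (+3 fires, +1 burnt)
Step 2: cell (2,4)='T' (+3 fires, +3 burnt)
Step 3: cell (2,4)='T' (+4 fires, +3 burnt)
Step 4: cell (2,4)='T' (+4 fires, +4 burnt)
Step 5: cell (2,4)='T' (+5 fires, +4 burnt)
Step 6: cell (2,4)='F' (+5 fires, +5 burnt)
  -> target ignites at step 6
Step 7: cell (2,4)='.' (+4 fires, +5 burnt)
Step 8: cell (2,4)='.' (+3 fires, +4 burnt)
Step 9: cell (2,4)='.' (+1 fires, +3 burnt)
Step 10: cell (2,4)='.' (+0 fires, +1 burnt)
  fire out at step 10

6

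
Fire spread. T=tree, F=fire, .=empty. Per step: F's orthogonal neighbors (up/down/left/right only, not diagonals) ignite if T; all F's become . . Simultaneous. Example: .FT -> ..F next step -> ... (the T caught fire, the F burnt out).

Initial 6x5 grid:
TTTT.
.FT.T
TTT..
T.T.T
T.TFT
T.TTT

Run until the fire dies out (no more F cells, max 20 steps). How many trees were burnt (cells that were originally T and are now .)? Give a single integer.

Step 1: +6 fires, +2 burnt (F count now 6)
Step 2: +8 fires, +6 burnt (F count now 8)
Step 3: +2 fires, +8 burnt (F count now 2)
Step 4: +1 fires, +2 burnt (F count now 1)
Step 5: +1 fires, +1 burnt (F count now 1)
Step 6: +0 fires, +1 burnt (F count now 0)
Fire out after step 6
Initially T: 19, now '.': 29
Total burnt (originally-T cells now '.'): 18

Answer: 18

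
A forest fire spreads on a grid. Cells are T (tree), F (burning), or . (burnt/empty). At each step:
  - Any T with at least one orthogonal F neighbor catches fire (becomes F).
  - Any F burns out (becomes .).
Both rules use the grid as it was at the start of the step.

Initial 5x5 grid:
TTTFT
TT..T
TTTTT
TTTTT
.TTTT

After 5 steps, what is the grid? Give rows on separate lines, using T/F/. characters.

Step 1: 2 trees catch fire, 1 burn out
  TTF.F
  TT..T
  TTTTT
  TTTTT
  .TTTT
Step 2: 2 trees catch fire, 2 burn out
  TF...
  TT..F
  TTTTT
  TTTTT
  .TTTT
Step 3: 3 trees catch fire, 2 burn out
  F....
  TF...
  TTTTF
  TTTTT
  .TTTT
Step 4: 4 trees catch fire, 3 burn out
  .....
  F....
  TFTF.
  TTTTF
  .TTTT
Step 5: 5 trees catch fire, 4 burn out
  .....
  .....
  F.F..
  TFTF.
  .TTTF

.....
.....
F.F..
TFTF.
.TTTF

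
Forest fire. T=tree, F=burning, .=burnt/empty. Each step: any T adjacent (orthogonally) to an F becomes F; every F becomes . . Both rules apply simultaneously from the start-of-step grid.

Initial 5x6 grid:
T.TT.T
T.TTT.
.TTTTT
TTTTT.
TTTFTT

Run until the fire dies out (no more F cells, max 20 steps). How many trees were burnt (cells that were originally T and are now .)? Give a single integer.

Step 1: +3 fires, +1 burnt (F count now 3)
Step 2: +5 fires, +3 burnt (F count now 5)
Step 3: +5 fires, +5 burnt (F count now 5)
Step 4: +6 fires, +5 burnt (F count now 6)
Step 5: +1 fires, +6 burnt (F count now 1)
Step 6: +0 fires, +1 burnt (F count now 0)
Fire out after step 6
Initially T: 23, now '.': 27
Total burnt (originally-T cells now '.'): 20

Answer: 20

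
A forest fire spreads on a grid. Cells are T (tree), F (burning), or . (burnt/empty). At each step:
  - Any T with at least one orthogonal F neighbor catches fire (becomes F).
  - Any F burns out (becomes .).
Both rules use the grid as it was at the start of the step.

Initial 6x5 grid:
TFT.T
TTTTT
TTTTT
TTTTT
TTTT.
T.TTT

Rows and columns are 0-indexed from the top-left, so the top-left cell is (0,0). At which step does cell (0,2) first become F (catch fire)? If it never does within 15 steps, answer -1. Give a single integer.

Step 1: cell (0,2)='F' (+3 fires, +1 burnt)
  -> target ignites at step 1
Step 2: cell (0,2)='.' (+3 fires, +3 burnt)
Step 3: cell (0,2)='.' (+4 fires, +3 burnt)
Step 4: cell (0,2)='.' (+5 fires, +4 burnt)
Step 5: cell (0,2)='.' (+5 fires, +5 burnt)
Step 6: cell (0,2)='.' (+4 fires, +5 burnt)
Step 7: cell (0,2)='.' (+1 fires, +4 burnt)
Step 8: cell (0,2)='.' (+1 fires, +1 burnt)
Step 9: cell (0,2)='.' (+0 fires, +1 burnt)
  fire out at step 9

1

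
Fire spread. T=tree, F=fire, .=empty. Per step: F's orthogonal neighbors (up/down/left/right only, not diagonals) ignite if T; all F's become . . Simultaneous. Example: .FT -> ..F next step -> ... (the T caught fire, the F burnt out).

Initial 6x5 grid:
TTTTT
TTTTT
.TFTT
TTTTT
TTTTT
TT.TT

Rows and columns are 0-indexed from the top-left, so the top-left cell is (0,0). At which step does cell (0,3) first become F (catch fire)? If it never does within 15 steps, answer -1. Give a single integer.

Step 1: cell (0,3)='T' (+4 fires, +1 burnt)
Step 2: cell (0,3)='T' (+7 fires, +4 burnt)
Step 3: cell (0,3)='F' (+8 fires, +7 burnt)
  -> target ignites at step 3
Step 4: cell (0,3)='.' (+6 fires, +8 burnt)
Step 5: cell (0,3)='.' (+2 fires, +6 burnt)
Step 6: cell (0,3)='.' (+0 fires, +2 burnt)
  fire out at step 6

3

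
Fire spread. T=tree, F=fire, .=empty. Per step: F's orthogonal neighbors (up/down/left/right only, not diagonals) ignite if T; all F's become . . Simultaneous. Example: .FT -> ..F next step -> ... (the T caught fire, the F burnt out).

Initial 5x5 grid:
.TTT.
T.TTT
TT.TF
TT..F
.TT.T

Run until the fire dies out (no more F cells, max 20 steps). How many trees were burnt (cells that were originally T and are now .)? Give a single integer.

Answer: 8

Derivation:
Step 1: +3 fires, +2 burnt (F count now 3)
Step 2: +1 fires, +3 burnt (F count now 1)
Step 3: +2 fires, +1 burnt (F count now 2)
Step 4: +1 fires, +2 burnt (F count now 1)
Step 5: +1 fires, +1 burnt (F count now 1)
Step 6: +0 fires, +1 burnt (F count now 0)
Fire out after step 6
Initially T: 15, now '.': 18
Total burnt (originally-T cells now '.'): 8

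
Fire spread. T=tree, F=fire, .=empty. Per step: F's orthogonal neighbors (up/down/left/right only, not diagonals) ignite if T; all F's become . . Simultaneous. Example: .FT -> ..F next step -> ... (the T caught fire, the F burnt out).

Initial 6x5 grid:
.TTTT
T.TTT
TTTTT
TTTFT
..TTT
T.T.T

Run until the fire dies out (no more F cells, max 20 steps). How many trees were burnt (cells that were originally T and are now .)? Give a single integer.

Step 1: +4 fires, +1 burnt (F count now 4)
Step 2: +6 fires, +4 burnt (F count now 6)
Step 3: +7 fires, +6 burnt (F count now 7)
Step 4: +3 fires, +7 burnt (F count now 3)
Step 5: +2 fires, +3 burnt (F count now 2)
Step 6: +0 fires, +2 burnt (F count now 0)
Fire out after step 6
Initially T: 23, now '.': 29
Total burnt (originally-T cells now '.'): 22

Answer: 22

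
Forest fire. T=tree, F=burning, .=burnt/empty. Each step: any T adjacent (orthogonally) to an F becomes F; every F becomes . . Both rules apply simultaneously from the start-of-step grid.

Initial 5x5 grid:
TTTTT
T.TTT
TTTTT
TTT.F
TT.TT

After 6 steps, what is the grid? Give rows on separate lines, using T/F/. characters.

Step 1: 2 trees catch fire, 1 burn out
  TTTTT
  T.TTT
  TTTTF
  TTT..
  TT.TF
Step 2: 3 trees catch fire, 2 burn out
  TTTTT
  T.TTF
  TTTF.
  TTT..
  TT.F.
Step 3: 3 trees catch fire, 3 burn out
  TTTTF
  T.TF.
  TTF..
  TTT..
  TT...
Step 4: 4 trees catch fire, 3 burn out
  TTTF.
  T.F..
  TF...
  TTF..
  TT...
Step 5: 3 trees catch fire, 4 burn out
  TTF..
  T....
  F....
  TF...
  TT...
Step 6: 4 trees catch fire, 3 burn out
  TF...
  F....
  .....
  F....
  TF...

TF...
F....
.....
F....
TF...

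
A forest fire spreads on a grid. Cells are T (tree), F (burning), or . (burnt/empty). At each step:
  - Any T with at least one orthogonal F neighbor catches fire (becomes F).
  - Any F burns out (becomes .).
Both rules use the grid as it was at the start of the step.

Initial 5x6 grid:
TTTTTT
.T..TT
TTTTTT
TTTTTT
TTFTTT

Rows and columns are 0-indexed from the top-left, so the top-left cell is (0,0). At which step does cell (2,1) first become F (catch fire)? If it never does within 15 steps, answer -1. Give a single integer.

Step 1: cell (2,1)='T' (+3 fires, +1 burnt)
Step 2: cell (2,1)='T' (+5 fires, +3 burnt)
Step 3: cell (2,1)='F' (+5 fires, +5 burnt)
  -> target ignites at step 3
Step 4: cell (2,1)='.' (+4 fires, +5 burnt)
Step 5: cell (2,1)='.' (+3 fires, +4 burnt)
Step 6: cell (2,1)='.' (+4 fires, +3 burnt)
Step 7: cell (2,1)='.' (+2 fires, +4 burnt)
Step 8: cell (2,1)='.' (+0 fires, +2 burnt)
  fire out at step 8

3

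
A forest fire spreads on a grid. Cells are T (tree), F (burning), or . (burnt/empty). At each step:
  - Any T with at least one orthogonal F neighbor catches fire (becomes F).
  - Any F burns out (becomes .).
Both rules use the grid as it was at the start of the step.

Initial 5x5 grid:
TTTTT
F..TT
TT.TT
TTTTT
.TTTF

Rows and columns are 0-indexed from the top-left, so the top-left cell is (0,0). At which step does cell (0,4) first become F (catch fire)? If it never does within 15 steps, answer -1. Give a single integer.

Step 1: cell (0,4)='T' (+4 fires, +2 burnt)
Step 2: cell (0,4)='T' (+6 fires, +4 burnt)
Step 3: cell (0,4)='T' (+6 fires, +6 burnt)
Step 4: cell (0,4)='F' (+3 fires, +6 burnt)
  -> target ignites at step 4
Step 5: cell (0,4)='.' (+0 fires, +3 burnt)
  fire out at step 5

4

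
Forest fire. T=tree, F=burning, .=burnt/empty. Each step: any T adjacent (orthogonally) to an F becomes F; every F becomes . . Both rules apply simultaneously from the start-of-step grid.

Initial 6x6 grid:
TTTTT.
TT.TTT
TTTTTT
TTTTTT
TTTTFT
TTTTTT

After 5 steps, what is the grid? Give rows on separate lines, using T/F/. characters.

Step 1: 4 trees catch fire, 1 burn out
  TTTTT.
  TT.TTT
  TTTTTT
  TTTTFT
  TTTF.F
  TTTTFT
Step 2: 6 trees catch fire, 4 burn out
  TTTTT.
  TT.TTT
  TTTTFT
  TTTF.F
  TTF...
  TTTF.F
Step 3: 6 trees catch fire, 6 burn out
  TTTTT.
  TT.TFT
  TTTF.F
  TTF...
  TF....
  TTF...
Step 4: 7 trees catch fire, 6 burn out
  TTTTF.
  TT.F.F
  TTF...
  TF....
  F.....
  TF....
Step 5: 4 trees catch fire, 7 burn out
  TTTF..
  TT....
  TF....
  F.....
  ......
  F.....

TTTF..
TT....
TF....
F.....
......
F.....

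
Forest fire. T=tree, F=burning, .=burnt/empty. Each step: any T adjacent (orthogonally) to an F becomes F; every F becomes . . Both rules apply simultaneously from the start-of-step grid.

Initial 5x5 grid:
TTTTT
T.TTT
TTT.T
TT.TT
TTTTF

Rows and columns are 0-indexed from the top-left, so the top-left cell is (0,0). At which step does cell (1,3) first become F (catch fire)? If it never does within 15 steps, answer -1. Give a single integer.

Step 1: cell (1,3)='T' (+2 fires, +1 burnt)
Step 2: cell (1,3)='T' (+3 fires, +2 burnt)
Step 3: cell (1,3)='T' (+2 fires, +3 burnt)
Step 4: cell (1,3)='F' (+4 fires, +2 burnt)
  -> target ignites at step 4
Step 5: cell (1,3)='.' (+4 fires, +4 burnt)
Step 6: cell (1,3)='.' (+3 fires, +4 burnt)
Step 7: cell (1,3)='.' (+2 fires, +3 burnt)
Step 8: cell (1,3)='.' (+1 fires, +2 burnt)
Step 9: cell (1,3)='.' (+0 fires, +1 burnt)
  fire out at step 9

4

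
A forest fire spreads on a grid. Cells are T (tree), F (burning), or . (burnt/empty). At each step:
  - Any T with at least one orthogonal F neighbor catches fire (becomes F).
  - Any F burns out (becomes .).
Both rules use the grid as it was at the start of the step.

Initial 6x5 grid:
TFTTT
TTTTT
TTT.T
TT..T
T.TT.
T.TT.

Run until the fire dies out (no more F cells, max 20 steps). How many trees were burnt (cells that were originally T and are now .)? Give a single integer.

Step 1: +3 fires, +1 burnt (F count now 3)
Step 2: +4 fires, +3 burnt (F count now 4)
Step 3: +5 fires, +4 burnt (F count now 5)
Step 4: +2 fires, +5 burnt (F count now 2)
Step 5: +2 fires, +2 burnt (F count now 2)
Step 6: +2 fires, +2 burnt (F count now 2)
Step 7: +0 fires, +2 burnt (F count now 0)
Fire out after step 7
Initially T: 22, now '.': 26
Total burnt (originally-T cells now '.'): 18

Answer: 18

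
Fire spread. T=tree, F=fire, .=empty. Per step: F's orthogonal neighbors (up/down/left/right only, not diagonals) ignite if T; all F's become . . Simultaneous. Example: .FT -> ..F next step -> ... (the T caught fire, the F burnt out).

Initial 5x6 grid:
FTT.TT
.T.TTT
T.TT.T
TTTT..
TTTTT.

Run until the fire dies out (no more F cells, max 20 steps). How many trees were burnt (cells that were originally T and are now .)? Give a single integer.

Answer: 3

Derivation:
Step 1: +1 fires, +1 burnt (F count now 1)
Step 2: +2 fires, +1 burnt (F count now 2)
Step 3: +0 fires, +2 burnt (F count now 0)
Fire out after step 3
Initially T: 21, now '.': 12
Total burnt (originally-T cells now '.'): 3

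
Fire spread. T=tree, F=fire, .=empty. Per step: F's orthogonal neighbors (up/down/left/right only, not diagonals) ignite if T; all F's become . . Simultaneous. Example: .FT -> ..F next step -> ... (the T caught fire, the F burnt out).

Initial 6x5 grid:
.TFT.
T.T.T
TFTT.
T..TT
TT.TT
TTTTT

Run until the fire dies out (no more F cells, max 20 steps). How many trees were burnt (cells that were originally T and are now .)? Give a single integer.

Answer: 19

Derivation:
Step 1: +5 fires, +2 burnt (F count now 5)
Step 2: +3 fires, +5 burnt (F count now 3)
Step 3: +2 fires, +3 burnt (F count now 2)
Step 4: +4 fires, +2 burnt (F count now 4)
Step 5: +3 fires, +4 burnt (F count now 3)
Step 6: +2 fires, +3 burnt (F count now 2)
Step 7: +0 fires, +2 burnt (F count now 0)
Fire out after step 7
Initially T: 20, now '.': 29
Total burnt (originally-T cells now '.'): 19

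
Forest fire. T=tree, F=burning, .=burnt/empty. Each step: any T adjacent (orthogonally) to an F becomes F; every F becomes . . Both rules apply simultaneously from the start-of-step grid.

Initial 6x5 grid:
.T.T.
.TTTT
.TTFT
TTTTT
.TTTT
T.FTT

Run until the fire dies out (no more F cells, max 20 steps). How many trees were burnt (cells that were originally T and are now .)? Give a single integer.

Answer: 20

Derivation:
Step 1: +6 fires, +2 burnt (F count now 6)
Step 2: +9 fires, +6 burnt (F count now 9)
Step 3: +3 fires, +9 burnt (F count now 3)
Step 4: +2 fires, +3 burnt (F count now 2)
Step 5: +0 fires, +2 burnt (F count now 0)
Fire out after step 5
Initially T: 21, now '.': 29
Total burnt (originally-T cells now '.'): 20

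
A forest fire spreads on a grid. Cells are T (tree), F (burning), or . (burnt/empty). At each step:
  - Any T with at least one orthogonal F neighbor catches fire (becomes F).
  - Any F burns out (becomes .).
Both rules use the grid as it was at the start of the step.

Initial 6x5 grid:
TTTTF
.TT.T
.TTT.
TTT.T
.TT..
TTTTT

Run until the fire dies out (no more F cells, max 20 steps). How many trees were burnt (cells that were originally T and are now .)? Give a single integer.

Answer: 20

Derivation:
Step 1: +2 fires, +1 burnt (F count now 2)
Step 2: +1 fires, +2 burnt (F count now 1)
Step 3: +2 fires, +1 burnt (F count now 2)
Step 4: +3 fires, +2 burnt (F count now 3)
Step 5: +3 fires, +3 burnt (F count now 3)
Step 6: +2 fires, +3 burnt (F count now 2)
Step 7: +3 fires, +2 burnt (F count now 3)
Step 8: +2 fires, +3 burnt (F count now 2)
Step 9: +2 fires, +2 burnt (F count now 2)
Step 10: +0 fires, +2 burnt (F count now 0)
Fire out after step 10
Initially T: 21, now '.': 29
Total burnt (originally-T cells now '.'): 20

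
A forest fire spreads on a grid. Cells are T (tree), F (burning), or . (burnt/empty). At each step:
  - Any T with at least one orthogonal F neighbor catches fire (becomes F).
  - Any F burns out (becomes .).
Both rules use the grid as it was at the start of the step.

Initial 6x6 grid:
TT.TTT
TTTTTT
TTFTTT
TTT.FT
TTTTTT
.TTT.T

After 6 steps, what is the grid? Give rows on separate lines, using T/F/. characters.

Step 1: 7 trees catch fire, 2 burn out
  TT.TTT
  TTFTTT
  TF.FFT
  TTF..F
  TTTTFT
  .TTT.T
Step 2: 9 trees catch fire, 7 burn out
  TT.TTT
  TF.FFT
  F....F
  TF....
  TTFF.F
  .TTT.T
Step 3: 10 trees catch fire, 9 burn out
  TF.FFT
  F....F
  ......
  F.....
  TF....
  .TFF.F
Step 4: 4 trees catch fire, 10 burn out
  F....F
  ......
  ......
  ......
  F.....
  .F....
Step 5: 0 trees catch fire, 4 burn out
  ......
  ......
  ......
  ......
  ......
  ......
Step 6: 0 trees catch fire, 0 burn out
  ......
  ......
  ......
  ......
  ......
  ......

......
......
......
......
......
......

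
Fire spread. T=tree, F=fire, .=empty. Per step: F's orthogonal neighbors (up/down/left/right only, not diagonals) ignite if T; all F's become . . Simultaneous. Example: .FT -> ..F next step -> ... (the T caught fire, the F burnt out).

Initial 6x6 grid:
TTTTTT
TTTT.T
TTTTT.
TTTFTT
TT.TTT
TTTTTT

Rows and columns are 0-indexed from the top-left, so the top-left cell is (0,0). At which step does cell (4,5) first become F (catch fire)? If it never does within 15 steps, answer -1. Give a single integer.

Step 1: cell (4,5)='T' (+4 fires, +1 burnt)
Step 2: cell (4,5)='T' (+7 fires, +4 burnt)
Step 3: cell (4,5)='F' (+8 fires, +7 burnt)
  -> target ignites at step 3
Step 4: cell (4,5)='.' (+7 fires, +8 burnt)
Step 5: cell (4,5)='.' (+4 fires, +7 burnt)
Step 6: cell (4,5)='.' (+2 fires, +4 burnt)
Step 7: cell (4,5)='.' (+0 fires, +2 burnt)
  fire out at step 7

3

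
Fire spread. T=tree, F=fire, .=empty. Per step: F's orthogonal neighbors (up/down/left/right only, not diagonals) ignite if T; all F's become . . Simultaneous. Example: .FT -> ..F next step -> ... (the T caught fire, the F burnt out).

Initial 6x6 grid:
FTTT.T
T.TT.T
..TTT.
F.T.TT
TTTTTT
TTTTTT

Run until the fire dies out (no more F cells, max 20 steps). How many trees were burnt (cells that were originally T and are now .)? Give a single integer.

Step 1: +3 fires, +2 burnt (F count now 3)
Step 2: +3 fires, +3 burnt (F count now 3)
Step 3: +4 fires, +3 burnt (F count now 4)
Step 4: +5 fires, +4 burnt (F count now 5)
Step 5: +3 fires, +5 burnt (F count now 3)
Step 6: +4 fires, +3 burnt (F count now 4)
Step 7: +2 fires, +4 burnt (F count now 2)
Step 8: +0 fires, +2 burnt (F count now 0)
Fire out after step 8
Initially T: 26, now '.': 34
Total burnt (originally-T cells now '.'): 24

Answer: 24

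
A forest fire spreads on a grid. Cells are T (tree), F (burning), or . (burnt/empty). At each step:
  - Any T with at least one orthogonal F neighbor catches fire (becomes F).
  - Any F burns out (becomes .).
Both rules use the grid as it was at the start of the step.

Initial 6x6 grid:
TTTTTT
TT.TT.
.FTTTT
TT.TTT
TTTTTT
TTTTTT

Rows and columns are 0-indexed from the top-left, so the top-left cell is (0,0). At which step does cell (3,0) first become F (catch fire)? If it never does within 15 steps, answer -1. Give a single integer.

Step 1: cell (3,0)='T' (+3 fires, +1 burnt)
Step 2: cell (3,0)='F' (+5 fires, +3 burnt)
  -> target ignites at step 2
Step 3: cell (3,0)='.' (+8 fires, +5 burnt)
Step 4: cell (3,0)='.' (+7 fires, +8 burnt)
Step 5: cell (3,0)='.' (+4 fires, +7 burnt)
Step 6: cell (3,0)='.' (+3 fires, +4 burnt)
Step 7: cell (3,0)='.' (+1 fires, +3 burnt)
Step 8: cell (3,0)='.' (+0 fires, +1 burnt)
  fire out at step 8

2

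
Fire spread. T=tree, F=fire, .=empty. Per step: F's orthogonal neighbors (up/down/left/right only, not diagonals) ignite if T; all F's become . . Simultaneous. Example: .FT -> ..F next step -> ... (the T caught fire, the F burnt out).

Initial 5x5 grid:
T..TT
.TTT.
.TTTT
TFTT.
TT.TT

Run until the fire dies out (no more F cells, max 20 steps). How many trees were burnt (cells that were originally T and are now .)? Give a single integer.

Answer: 16

Derivation:
Step 1: +4 fires, +1 burnt (F count now 4)
Step 2: +4 fires, +4 burnt (F count now 4)
Step 3: +3 fires, +4 burnt (F count now 3)
Step 4: +3 fires, +3 burnt (F count now 3)
Step 5: +1 fires, +3 burnt (F count now 1)
Step 6: +1 fires, +1 burnt (F count now 1)
Step 7: +0 fires, +1 burnt (F count now 0)
Fire out after step 7
Initially T: 17, now '.': 24
Total burnt (originally-T cells now '.'): 16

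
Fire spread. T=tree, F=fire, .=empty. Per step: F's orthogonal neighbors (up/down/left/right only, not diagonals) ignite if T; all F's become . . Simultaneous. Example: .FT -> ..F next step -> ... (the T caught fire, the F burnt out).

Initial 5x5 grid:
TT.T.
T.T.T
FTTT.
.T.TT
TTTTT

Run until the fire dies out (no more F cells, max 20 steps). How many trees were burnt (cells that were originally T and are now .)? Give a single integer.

Answer: 15

Derivation:
Step 1: +2 fires, +1 burnt (F count now 2)
Step 2: +3 fires, +2 burnt (F count now 3)
Step 3: +4 fires, +3 burnt (F count now 4)
Step 4: +3 fires, +4 burnt (F count now 3)
Step 5: +2 fires, +3 burnt (F count now 2)
Step 6: +1 fires, +2 burnt (F count now 1)
Step 7: +0 fires, +1 burnt (F count now 0)
Fire out after step 7
Initially T: 17, now '.': 23
Total burnt (originally-T cells now '.'): 15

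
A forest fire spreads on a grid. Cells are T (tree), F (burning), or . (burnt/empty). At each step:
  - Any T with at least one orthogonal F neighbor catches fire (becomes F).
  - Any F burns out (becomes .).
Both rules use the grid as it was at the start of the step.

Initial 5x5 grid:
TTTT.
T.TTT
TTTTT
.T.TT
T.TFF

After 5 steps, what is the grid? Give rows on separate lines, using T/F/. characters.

Step 1: 3 trees catch fire, 2 burn out
  TTTT.
  T.TTT
  TTTTT
  .T.FF
  T.F..
Step 2: 2 trees catch fire, 3 burn out
  TTTT.
  T.TTT
  TTTFF
  .T...
  T....
Step 3: 3 trees catch fire, 2 burn out
  TTTT.
  T.TFF
  TTF..
  .T...
  T....
Step 4: 3 trees catch fire, 3 burn out
  TTTF.
  T.F..
  TF...
  .T...
  T....
Step 5: 3 trees catch fire, 3 burn out
  TTF..
  T....
  F....
  .F...
  T....

TTF..
T....
F....
.F...
T....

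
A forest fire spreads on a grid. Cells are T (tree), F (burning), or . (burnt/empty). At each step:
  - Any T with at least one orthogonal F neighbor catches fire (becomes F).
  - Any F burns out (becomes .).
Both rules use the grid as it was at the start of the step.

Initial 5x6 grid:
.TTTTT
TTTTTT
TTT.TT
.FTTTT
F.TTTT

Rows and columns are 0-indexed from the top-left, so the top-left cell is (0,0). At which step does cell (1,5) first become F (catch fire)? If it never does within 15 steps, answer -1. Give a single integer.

Step 1: cell (1,5)='T' (+2 fires, +2 burnt)
Step 2: cell (1,5)='T' (+5 fires, +2 burnt)
Step 3: cell (1,5)='T' (+5 fires, +5 burnt)
Step 4: cell (1,5)='T' (+5 fires, +5 burnt)
Step 5: cell (1,5)='T' (+4 fires, +5 burnt)
Step 6: cell (1,5)='F' (+2 fires, +4 burnt)
  -> target ignites at step 6
Step 7: cell (1,5)='.' (+1 fires, +2 burnt)
Step 8: cell (1,5)='.' (+0 fires, +1 burnt)
  fire out at step 8

6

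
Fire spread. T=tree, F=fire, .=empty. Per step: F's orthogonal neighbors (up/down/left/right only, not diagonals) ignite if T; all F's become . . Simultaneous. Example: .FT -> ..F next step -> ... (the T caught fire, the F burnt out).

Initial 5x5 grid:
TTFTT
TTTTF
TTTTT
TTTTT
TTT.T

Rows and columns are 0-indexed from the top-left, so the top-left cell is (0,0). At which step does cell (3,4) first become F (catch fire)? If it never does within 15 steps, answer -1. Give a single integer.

Step 1: cell (3,4)='T' (+6 fires, +2 burnt)
Step 2: cell (3,4)='F' (+5 fires, +6 burnt)
  -> target ignites at step 2
Step 3: cell (3,4)='.' (+5 fires, +5 burnt)
Step 4: cell (3,4)='.' (+3 fires, +5 burnt)
Step 5: cell (3,4)='.' (+2 fires, +3 burnt)
Step 6: cell (3,4)='.' (+1 fires, +2 burnt)
Step 7: cell (3,4)='.' (+0 fires, +1 burnt)
  fire out at step 7

2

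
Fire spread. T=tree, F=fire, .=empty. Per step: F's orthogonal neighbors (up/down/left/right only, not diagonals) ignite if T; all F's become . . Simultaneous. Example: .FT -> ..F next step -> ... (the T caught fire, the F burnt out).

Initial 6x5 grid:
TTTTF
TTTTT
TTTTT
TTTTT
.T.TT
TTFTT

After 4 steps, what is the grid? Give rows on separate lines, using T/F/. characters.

Step 1: 4 trees catch fire, 2 burn out
  TTTF.
  TTTTF
  TTTTT
  TTTTT
  .T.TT
  TF.FT
Step 2: 7 trees catch fire, 4 burn out
  TTF..
  TTTF.
  TTTTF
  TTTTT
  .F.FT
  F...F
Step 3: 7 trees catch fire, 7 burn out
  TF...
  TTF..
  TTTF.
  TFTFF
  ....F
  .....
Step 4: 6 trees catch fire, 7 burn out
  F....
  TF...
  TFF..
  F.F..
  .....
  .....

F....
TF...
TFF..
F.F..
.....
.....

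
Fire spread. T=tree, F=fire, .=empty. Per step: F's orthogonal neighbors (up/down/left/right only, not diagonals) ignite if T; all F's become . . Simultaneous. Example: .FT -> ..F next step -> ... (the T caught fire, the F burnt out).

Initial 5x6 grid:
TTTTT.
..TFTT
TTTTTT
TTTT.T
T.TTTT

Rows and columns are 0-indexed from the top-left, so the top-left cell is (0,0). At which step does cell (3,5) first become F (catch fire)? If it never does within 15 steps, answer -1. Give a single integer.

Step 1: cell (3,5)='T' (+4 fires, +1 burnt)
Step 2: cell (3,5)='T' (+6 fires, +4 burnt)
Step 3: cell (3,5)='T' (+5 fires, +6 burnt)
Step 4: cell (3,5)='F' (+6 fires, +5 burnt)
  -> target ignites at step 4
Step 5: cell (3,5)='.' (+2 fires, +6 burnt)
Step 6: cell (3,5)='.' (+1 fires, +2 burnt)
Step 7: cell (3,5)='.' (+0 fires, +1 burnt)
  fire out at step 7

4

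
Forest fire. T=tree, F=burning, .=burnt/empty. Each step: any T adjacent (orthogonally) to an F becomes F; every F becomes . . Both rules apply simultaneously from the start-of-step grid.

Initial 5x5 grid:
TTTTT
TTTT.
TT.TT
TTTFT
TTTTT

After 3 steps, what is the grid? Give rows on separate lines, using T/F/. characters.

Step 1: 4 trees catch fire, 1 burn out
  TTTTT
  TTTT.
  TT.FT
  TTF.F
  TTTFT
Step 2: 5 trees catch fire, 4 burn out
  TTTTT
  TTTF.
  TT..F
  TF...
  TTF.F
Step 3: 5 trees catch fire, 5 burn out
  TTTFT
  TTF..
  TF...
  F....
  TF...

TTTFT
TTF..
TF...
F....
TF...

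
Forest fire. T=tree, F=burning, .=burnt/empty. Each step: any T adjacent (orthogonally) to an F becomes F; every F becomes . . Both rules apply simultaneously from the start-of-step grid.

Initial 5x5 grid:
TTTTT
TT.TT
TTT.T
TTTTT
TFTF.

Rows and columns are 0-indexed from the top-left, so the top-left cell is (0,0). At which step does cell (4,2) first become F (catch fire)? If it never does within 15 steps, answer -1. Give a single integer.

Step 1: cell (4,2)='F' (+4 fires, +2 burnt)
  -> target ignites at step 1
Step 2: cell (4,2)='.' (+4 fires, +4 burnt)
Step 3: cell (4,2)='.' (+4 fires, +4 burnt)
Step 4: cell (4,2)='.' (+3 fires, +4 burnt)
Step 5: cell (4,2)='.' (+4 fires, +3 burnt)
Step 6: cell (4,2)='.' (+1 fires, +4 burnt)
Step 7: cell (4,2)='.' (+0 fires, +1 burnt)
  fire out at step 7

1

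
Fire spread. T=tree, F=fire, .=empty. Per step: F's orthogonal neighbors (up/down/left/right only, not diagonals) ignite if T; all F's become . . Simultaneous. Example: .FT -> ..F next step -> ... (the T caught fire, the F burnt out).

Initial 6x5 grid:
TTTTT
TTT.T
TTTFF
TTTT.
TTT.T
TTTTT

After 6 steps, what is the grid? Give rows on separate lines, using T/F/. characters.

Step 1: 3 trees catch fire, 2 burn out
  TTTTT
  TTT.F
  TTF..
  TTTF.
  TTT.T
  TTTTT
Step 2: 4 trees catch fire, 3 burn out
  TTTTF
  TTF..
  TF...
  TTF..
  TTT.T
  TTTTT
Step 3: 6 trees catch fire, 4 burn out
  TTFF.
  TF...
  F....
  TF...
  TTF.T
  TTTTT
Step 4: 5 trees catch fire, 6 burn out
  TF...
  F....
  .....
  F....
  TF..T
  TTFTT
Step 5: 4 trees catch fire, 5 burn out
  F....
  .....
  .....
  .....
  F...T
  TF.FT
Step 6: 2 trees catch fire, 4 burn out
  .....
  .....
  .....
  .....
  ....T
  F...F

.....
.....
.....
.....
....T
F...F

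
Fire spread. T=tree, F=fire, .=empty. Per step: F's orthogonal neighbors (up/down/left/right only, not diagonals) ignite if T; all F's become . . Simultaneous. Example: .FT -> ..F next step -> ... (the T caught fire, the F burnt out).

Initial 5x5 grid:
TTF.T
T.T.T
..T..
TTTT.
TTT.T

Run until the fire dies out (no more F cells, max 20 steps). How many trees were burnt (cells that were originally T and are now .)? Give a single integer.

Step 1: +2 fires, +1 burnt (F count now 2)
Step 2: +2 fires, +2 burnt (F count now 2)
Step 3: +2 fires, +2 burnt (F count now 2)
Step 4: +3 fires, +2 burnt (F count now 3)
Step 5: +2 fires, +3 burnt (F count now 2)
Step 6: +1 fires, +2 burnt (F count now 1)
Step 7: +0 fires, +1 burnt (F count now 0)
Fire out after step 7
Initially T: 15, now '.': 22
Total burnt (originally-T cells now '.'): 12

Answer: 12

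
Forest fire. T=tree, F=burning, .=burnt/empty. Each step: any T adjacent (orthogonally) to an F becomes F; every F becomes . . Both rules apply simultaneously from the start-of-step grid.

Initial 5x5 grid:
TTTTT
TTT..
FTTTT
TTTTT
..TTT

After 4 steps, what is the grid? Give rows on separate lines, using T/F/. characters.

Step 1: 3 trees catch fire, 1 burn out
  TTTTT
  FTT..
  .FTTT
  FTTTT
  ..TTT
Step 2: 4 trees catch fire, 3 burn out
  FTTTT
  .FT..
  ..FTT
  .FTTT
  ..TTT
Step 3: 4 trees catch fire, 4 burn out
  .FTTT
  ..F..
  ...FT
  ..FTT
  ..TTT
Step 4: 4 trees catch fire, 4 burn out
  ..FTT
  .....
  ....F
  ...FT
  ..FTT

..FTT
.....
....F
...FT
..FTT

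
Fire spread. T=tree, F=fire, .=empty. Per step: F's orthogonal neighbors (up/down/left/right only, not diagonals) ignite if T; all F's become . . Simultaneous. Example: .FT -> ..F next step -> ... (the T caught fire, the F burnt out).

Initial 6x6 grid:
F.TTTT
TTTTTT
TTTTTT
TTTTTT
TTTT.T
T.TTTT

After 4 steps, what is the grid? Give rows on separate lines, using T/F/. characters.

Step 1: 1 trees catch fire, 1 burn out
  ..TTTT
  FTTTTT
  TTTTTT
  TTTTTT
  TTTT.T
  T.TTTT
Step 2: 2 trees catch fire, 1 burn out
  ..TTTT
  .FTTTT
  FTTTTT
  TTTTTT
  TTTT.T
  T.TTTT
Step 3: 3 trees catch fire, 2 burn out
  ..TTTT
  ..FTTT
  .FTTTT
  FTTTTT
  TTTT.T
  T.TTTT
Step 4: 5 trees catch fire, 3 burn out
  ..FTTT
  ...FTT
  ..FTTT
  .FTTTT
  FTTT.T
  T.TTTT

..FTTT
...FTT
..FTTT
.FTTTT
FTTT.T
T.TTTT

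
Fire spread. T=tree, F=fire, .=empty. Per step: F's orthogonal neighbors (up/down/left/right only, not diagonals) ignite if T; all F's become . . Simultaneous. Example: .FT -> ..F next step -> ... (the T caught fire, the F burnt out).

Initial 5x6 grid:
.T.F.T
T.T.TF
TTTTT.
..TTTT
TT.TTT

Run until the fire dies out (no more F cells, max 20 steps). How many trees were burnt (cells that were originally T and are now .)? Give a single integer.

Answer: 16

Derivation:
Step 1: +2 fires, +2 burnt (F count now 2)
Step 2: +1 fires, +2 burnt (F count now 1)
Step 3: +2 fires, +1 burnt (F count now 2)
Step 4: +4 fires, +2 burnt (F count now 4)
Step 5: +5 fires, +4 burnt (F count now 5)
Step 6: +1 fires, +5 burnt (F count now 1)
Step 7: +1 fires, +1 burnt (F count now 1)
Step 8: +0 fires, +1 burnt (F count now 0)
Fire out after step 8
Initially T: 19, now '.': 27
Total burnt (originally-T cells now '.'): 16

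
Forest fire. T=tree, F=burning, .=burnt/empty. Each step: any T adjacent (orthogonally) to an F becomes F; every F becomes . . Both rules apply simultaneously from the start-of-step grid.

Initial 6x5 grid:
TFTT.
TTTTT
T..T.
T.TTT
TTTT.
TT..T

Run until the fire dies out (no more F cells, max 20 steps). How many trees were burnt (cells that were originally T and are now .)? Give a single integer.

Answer: 20

Derivation:
Step 1: +3 fires, +1 burnt (F count now 3)
Step 2: +3 fires, +3 burnt (F count now 3)
Step 3: +2 fires, +3 burnt (F count now 2)
Step 4: +3 fires, +2 burnt (F count now 3)
Step 5: +2 fires, +3 burnt (F count now 2)
Step 6: +5 fires, +2 burnt (F count now 5)
Step 7: +2 fires, +5 burnt (F count now 2)
Step 8: +0 fires, +2 burnt (F count now 0)
Fire out after step 8
Initially T: 21, now '.': 29
Total burnt (originally-T cells now '.'): 20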